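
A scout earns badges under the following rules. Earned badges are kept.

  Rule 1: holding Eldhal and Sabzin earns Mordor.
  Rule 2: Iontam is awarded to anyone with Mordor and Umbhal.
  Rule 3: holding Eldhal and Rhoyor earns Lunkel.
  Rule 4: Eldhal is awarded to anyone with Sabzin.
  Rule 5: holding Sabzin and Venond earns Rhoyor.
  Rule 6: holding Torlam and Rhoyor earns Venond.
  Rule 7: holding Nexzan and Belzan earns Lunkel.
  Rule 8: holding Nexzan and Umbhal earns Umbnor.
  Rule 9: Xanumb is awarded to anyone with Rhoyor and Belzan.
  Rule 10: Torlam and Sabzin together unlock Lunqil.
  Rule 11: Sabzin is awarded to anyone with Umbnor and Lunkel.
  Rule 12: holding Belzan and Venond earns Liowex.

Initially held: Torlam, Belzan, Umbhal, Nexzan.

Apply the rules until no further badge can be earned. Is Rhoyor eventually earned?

No

Rhoyor would need Sabzin and Venond (Rule 5), but Venond is never earned.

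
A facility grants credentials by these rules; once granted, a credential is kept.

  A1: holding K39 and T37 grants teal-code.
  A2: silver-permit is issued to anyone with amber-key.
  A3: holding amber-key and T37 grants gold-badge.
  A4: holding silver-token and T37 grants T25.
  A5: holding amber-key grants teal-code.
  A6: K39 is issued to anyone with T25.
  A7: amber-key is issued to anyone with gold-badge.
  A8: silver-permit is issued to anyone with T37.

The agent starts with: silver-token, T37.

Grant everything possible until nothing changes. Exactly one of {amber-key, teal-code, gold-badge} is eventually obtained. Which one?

Holding silver-token and T37 grants T25 (A4).
Holding T25 grants K39 (A6).
Holding K39 and T37 grants teal-code (A1).
gold-badge would need amber-key and T37 (A3), but amber-key is never granted. amber-key would need gold-badge (A7), but gold-badge is never granted.

teal-code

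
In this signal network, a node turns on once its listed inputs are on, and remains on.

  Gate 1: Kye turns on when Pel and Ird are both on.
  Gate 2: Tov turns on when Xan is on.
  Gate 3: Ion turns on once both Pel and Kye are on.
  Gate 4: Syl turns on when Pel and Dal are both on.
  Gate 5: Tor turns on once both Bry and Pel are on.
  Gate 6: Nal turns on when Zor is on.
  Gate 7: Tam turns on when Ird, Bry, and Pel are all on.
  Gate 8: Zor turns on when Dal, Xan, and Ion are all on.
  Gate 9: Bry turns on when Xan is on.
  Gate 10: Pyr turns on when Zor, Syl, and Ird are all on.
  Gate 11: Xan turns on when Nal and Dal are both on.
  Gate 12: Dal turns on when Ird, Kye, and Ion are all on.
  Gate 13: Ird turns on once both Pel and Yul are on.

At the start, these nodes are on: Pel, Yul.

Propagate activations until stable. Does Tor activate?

No

Tor would need Bry and Pel (Gate 5), but Bry never turns on.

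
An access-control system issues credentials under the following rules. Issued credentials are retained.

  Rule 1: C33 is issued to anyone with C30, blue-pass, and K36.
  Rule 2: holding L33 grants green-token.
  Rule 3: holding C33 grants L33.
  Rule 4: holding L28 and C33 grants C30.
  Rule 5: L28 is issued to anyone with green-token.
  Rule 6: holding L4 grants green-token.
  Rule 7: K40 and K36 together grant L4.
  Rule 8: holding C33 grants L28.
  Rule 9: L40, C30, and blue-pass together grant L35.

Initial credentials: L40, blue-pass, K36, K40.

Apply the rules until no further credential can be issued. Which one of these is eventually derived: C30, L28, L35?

Holding K40 and K36 grants L4 (Rule 7).
Holding L4 grants green-token (Rule 6).
Holding green-token grants L28 (Rule 5).
C30 would need L28 and C33 (Rule 4), but C33 is never granted. L35 would need L40, C30, and blue-pass (Rule 9), but C30 is never granted.

L28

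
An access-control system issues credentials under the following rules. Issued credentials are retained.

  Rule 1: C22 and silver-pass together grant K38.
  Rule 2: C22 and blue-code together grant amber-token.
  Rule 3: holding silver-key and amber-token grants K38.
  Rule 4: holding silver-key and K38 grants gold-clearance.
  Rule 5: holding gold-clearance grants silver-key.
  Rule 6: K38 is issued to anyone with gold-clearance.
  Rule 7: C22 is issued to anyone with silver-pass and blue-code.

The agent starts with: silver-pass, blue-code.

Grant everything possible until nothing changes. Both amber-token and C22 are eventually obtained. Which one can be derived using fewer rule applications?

C22

C22: Holding silver-pass and blue-code grants C22 (Rule 7). [1 rule application]
amber-token: Holding silver-pass and blue-code grants C22 (Rule 7). Holding C22 and blue-code grants amber-token (Rule 2). [2 rule applications]
C22 needs fewer.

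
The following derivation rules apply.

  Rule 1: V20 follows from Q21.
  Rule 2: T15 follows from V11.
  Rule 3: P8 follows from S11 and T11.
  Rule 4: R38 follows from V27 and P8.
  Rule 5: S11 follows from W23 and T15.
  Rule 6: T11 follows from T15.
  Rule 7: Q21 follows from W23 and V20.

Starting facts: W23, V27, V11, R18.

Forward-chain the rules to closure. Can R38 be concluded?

Yes

From V11, Rule 2 gives T15.
T15 holds, so T11 follows (Rule 6).
From W23 and T15, Rule 5 gives S11.
S11 and T11 hold, so P8 follows (Rule 3).
From V27 and P8, Rule 4 gives R38.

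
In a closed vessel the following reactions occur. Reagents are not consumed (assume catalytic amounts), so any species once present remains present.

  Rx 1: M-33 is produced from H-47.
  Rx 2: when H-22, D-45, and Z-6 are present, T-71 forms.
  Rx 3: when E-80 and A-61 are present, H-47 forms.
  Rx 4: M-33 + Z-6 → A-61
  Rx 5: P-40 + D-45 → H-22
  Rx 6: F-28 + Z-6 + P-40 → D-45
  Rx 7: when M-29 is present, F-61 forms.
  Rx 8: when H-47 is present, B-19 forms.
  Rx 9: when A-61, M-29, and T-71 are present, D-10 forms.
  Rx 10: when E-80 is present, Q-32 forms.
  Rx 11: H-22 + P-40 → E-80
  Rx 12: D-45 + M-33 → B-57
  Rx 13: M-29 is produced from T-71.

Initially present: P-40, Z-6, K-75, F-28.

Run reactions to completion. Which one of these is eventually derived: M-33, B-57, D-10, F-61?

F-28, Z-6, and P-40 present → D-45 forms (Rx 6).
P-40 and D-45 present → H-22 forms (Rx 5).
H-22, D-45, and Z-6 present → T-71 forms (Rx 2).
T-71 present → M-29 forms (Rx 13).
M-29 present → F-61 forms (Rx 7).
D-10 would need A-61, M-29, and T-71 (Rx 9), but A-61 never forms. M-33 would need H-47 (Rx 1), but H-47 never forms. B-57 would need D-45 and M-33 (Rx 12), but M-33 never forms.

F-61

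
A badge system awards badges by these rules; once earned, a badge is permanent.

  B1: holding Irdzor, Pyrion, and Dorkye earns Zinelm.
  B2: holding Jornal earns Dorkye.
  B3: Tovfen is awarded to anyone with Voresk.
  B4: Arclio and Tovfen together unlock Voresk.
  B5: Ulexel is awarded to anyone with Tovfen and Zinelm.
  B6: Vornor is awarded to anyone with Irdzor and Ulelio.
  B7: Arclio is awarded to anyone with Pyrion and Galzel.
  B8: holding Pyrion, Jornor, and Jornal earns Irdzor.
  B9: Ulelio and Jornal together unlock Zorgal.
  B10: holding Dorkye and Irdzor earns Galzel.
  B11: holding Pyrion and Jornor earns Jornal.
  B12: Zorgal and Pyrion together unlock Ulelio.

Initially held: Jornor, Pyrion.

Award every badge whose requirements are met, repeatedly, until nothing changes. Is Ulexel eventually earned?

No

Ulexel would need Tovfen and Zinelm (B5), but Tovfen is never earned.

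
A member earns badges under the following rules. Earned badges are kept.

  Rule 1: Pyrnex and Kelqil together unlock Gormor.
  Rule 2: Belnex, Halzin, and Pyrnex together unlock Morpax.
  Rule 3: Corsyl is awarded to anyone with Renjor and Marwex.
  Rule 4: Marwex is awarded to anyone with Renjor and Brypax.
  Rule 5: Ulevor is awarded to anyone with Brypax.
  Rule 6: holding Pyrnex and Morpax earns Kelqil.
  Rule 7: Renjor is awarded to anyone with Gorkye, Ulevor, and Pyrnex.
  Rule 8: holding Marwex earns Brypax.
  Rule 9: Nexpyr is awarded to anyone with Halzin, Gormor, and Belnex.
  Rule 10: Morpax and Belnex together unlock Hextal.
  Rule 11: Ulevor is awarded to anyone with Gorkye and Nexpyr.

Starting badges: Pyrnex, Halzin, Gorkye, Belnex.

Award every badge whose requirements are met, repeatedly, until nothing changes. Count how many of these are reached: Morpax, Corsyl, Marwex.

With Belnex, Halzin, and Pyrnex, Morpax is earned (Rule 2).
Morpax: reached.
Corsyl would need Renjor and Marwex (Rule 3), but Marwex is never earned.
Marwex would need Renjor and Brypax (Rule 4), but Brypax is never earned.
Reached: Morpax — 1 of the 3.

1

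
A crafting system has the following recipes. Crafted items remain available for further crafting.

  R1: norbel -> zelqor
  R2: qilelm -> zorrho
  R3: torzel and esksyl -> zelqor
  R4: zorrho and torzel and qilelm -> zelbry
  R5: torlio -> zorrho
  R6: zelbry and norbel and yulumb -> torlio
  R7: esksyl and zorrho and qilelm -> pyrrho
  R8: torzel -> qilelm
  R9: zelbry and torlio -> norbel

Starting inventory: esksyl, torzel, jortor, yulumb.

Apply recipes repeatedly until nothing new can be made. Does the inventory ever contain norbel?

No

norbel would need zelbry and torlio (R9), but torlio is never obtained.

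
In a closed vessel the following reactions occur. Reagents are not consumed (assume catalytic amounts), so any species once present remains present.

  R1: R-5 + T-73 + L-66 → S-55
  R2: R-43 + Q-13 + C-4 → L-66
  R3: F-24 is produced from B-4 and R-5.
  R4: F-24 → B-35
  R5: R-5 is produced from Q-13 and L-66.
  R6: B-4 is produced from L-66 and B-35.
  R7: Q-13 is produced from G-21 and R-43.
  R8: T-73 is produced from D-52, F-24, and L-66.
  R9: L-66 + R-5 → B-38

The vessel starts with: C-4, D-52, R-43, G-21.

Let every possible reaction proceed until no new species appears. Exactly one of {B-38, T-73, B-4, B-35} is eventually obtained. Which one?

G-21 and R-43 present → Q-13 forms (R7).
R-43, Q-13, and C-4 present → L-66 forms (R2).
Q-13 and L-66 present → R-5 forms (R5).
L-66 and R-5 present → B-38 forms (R9).
B-4 would need L-66 and B-35 (R6), but B-35 never forms. T-73 would need D-52, F-24, and L-66 (R8), but F-24 never forms. B-35 would need F-24 (R4), but F-24 never forms.

B-38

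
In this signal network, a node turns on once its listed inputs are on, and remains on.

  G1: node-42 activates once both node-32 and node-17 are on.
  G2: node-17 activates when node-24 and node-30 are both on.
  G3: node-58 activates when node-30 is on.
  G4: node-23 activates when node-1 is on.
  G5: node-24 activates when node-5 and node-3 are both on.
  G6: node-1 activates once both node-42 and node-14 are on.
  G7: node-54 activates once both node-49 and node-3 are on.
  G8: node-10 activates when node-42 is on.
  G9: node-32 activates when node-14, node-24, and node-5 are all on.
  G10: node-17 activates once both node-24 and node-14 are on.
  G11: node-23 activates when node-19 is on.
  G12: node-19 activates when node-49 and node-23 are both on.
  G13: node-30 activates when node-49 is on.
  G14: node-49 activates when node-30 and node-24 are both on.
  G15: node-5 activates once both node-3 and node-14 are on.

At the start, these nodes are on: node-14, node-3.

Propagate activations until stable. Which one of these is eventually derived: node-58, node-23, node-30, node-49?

G15: node-3 and node-14 on → node-5 on.
node-5 and node-3 are on, so node-24 activates (G5).
G10: node-24 and node-14 on → node-17 on.
G9: node-14, node-24, and node-5 on → node-32 on.
node-32 and node-17 are on, so node-42 activates (G1).
G6: node-42 and node-14 on → node-1 on.
node-1 is on, so node-23 activates (G4).
node-58 would need node-30 (G3), but node-30 never turns on. node-49 would need node-30 and node-24 (G14), but node-30 never turns on. node-30 would need node-49 (G13), but node-49 never turns on.

node-23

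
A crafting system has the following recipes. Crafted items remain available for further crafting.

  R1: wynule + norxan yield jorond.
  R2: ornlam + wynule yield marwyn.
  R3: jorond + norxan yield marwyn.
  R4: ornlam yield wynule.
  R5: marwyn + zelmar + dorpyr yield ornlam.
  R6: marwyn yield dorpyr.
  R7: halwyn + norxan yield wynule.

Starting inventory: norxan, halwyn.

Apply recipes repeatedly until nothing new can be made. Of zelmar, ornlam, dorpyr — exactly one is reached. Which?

Using R7, halwyn and norxan make wynule.
Using R1, wynule and norxan make jorond.
jorond + norxan → marwyn (R3).
marwyn → dorpyr (R6).
No rule produces zelmar, and it is not given. ornlam would need marwyn, zelmar, and dorpyr (R5), but zelmar is never obtained.

dorpyr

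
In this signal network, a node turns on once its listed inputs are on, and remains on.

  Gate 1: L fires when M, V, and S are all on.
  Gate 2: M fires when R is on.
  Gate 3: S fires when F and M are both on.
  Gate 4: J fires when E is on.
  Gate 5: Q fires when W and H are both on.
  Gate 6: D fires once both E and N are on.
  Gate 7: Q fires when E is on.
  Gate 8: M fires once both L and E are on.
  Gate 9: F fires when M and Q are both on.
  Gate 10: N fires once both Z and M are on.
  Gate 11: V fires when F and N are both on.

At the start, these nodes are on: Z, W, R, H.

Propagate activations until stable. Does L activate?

Gate 2: R on → M on.
W and H are on, so Q fires (Gate 5).
Gate 10: Z and M on → N on.
M and Q are on, so F fires (Gate 9).
F and M are on, so S fires (Gate 3).
Gate 11: F and N on → V on.
Gate 1: M, V, and S on → L on.

Yes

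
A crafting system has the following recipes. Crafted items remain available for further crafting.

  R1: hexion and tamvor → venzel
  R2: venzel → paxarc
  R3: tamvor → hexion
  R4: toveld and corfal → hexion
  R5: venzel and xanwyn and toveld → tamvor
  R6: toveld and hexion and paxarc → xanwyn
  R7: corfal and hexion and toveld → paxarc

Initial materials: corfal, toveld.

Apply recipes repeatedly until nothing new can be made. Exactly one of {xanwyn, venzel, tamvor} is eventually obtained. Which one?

xanwyn

toveld and corfal → hexion (R4).
corfal and hexion and toveld → paxarc (R7).
Using R6, toveld, hexion, and paxarc make xanwyn.
venzel would need hexion and tamvor (R1), but tamvor is never obtained. tamvor would need venzel, xanwyn, and toveld (R5), but venzel is never obtained.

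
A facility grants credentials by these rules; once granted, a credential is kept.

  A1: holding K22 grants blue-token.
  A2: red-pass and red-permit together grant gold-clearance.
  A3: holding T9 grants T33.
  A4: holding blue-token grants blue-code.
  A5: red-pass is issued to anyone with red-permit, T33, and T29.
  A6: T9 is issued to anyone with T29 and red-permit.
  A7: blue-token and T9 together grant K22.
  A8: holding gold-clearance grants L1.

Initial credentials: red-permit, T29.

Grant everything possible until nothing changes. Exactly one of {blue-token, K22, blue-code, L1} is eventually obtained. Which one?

L1

Holding T29 and red-permit grants T9 (A6).
Holding T9 grants T33 (A3).
Holding red-permit, T33, and T29 grants red-pass (A5).
Holding red-pass and red-permit grants gold-clearance (A2).
Holding gold-clearance grants L1 (A8).
K22 would need blue-token and T9 (A7), but blue-token is never granted. blue-code would need blue-token (A4), but blue-token is never granted. blue-token would need K22 (A1), but K22 is never granted.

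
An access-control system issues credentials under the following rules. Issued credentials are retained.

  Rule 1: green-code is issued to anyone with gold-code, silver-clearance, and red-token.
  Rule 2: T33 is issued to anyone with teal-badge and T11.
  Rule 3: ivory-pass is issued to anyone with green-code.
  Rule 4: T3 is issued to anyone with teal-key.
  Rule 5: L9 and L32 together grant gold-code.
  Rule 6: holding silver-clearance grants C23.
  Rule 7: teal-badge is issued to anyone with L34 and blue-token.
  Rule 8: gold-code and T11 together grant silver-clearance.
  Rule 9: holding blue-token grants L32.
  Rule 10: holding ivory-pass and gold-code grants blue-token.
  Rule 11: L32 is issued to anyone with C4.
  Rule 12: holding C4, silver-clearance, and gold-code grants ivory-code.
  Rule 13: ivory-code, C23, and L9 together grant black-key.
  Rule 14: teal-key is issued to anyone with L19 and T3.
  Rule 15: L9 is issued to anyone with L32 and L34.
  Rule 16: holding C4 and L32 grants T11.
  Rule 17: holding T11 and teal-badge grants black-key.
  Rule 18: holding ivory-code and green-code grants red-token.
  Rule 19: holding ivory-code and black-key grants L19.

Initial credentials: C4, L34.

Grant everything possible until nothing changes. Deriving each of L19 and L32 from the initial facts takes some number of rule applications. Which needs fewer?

L32

L32: Holding C4 grants L32 (Rule 11). [1 rule application]
L19: Holding C4 grants L32 (Rule 11). Holding L32 and L34 grants L9 (Rule 15). Holding C4 and L32 grants T11 (Rule 16). Holding L9 and L32 grants gold-code (Rule 5). Holding gold-code and T11 grants silver-clearance (Rule 8). Holding silver-clearance grants C23 (Rule 6). Holding C4, silver-clearance, and gold-code grants ivory-code (Rule 12). Holding ivory-code, C23, and L9 grants black-key (Rule 13). Holding ivory-code and black-key grants L19 (Rule 19). [9 rule applications]
L32 needs fewer.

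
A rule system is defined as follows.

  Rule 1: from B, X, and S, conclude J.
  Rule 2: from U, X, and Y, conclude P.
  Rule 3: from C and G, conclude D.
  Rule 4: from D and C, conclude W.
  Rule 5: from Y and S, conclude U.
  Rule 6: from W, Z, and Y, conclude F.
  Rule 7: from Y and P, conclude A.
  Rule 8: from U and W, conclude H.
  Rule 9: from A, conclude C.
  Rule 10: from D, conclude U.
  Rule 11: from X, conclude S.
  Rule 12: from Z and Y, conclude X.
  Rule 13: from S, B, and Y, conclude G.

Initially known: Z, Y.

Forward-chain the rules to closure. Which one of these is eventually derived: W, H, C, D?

Z and Y hold, so X follows (Rule 12).
X holds, so S follows (Rule 11).
Y and S hold, so U follows (Rule 5).
U, X, and Y hold, so P follows (Rule 2).
From Y and P, Rule 7 gives A.
From A, Rule 9 gives C.
D would need C and G (Rule 3), but G is never established. H would need U and W (Rule 8), but W is never established. W would need D and C (Rule 4), but D is never established.

C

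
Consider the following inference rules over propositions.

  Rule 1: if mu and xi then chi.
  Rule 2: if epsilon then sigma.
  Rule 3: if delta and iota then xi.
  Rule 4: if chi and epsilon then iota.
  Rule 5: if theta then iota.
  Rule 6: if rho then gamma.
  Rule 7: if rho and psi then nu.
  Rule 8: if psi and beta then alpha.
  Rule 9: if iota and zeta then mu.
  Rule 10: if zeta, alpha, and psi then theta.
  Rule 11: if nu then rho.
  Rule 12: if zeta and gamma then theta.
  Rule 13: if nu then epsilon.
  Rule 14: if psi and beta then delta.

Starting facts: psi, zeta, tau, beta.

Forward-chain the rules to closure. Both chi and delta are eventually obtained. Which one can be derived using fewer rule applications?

delta

delta: psi and beta hold, so delta follows (Rule 14). [1 rule application]
chi: psi and beta hold, so alpha follows (Rule 8). psi and beta hold, so delta follows (Rule 14). zeta, alpha, and psi hold, so theta follows (Rule 10). From theta, Rule 5 gives iota. From iota and zeta, Rule 9 gives mu. delta and iota hold, so xi follows (Rule 3). mu and xi hold, so chi follows (Rule 1). [7 rule applications]
delta needs fewer.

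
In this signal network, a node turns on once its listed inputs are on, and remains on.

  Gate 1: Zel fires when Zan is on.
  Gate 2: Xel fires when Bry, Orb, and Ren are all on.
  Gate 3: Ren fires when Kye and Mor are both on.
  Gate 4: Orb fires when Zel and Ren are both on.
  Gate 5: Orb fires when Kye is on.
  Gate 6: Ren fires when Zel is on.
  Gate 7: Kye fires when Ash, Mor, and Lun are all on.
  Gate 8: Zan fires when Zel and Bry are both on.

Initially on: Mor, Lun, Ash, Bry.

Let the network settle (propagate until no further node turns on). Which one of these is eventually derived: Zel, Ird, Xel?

Gate 7: Ash, Mor, and Lun on → Kye on.
Gate 5: Kye on → Orb on.
Kye and Mor are on, so Ren fires (Gate 3).
Bry, Orb, and Ren are on, so Xel fires (Gate 2).
No rule produces Ird, and it is not given. Zel would need Zan (Gate 1), but Zan never turns on.

Xel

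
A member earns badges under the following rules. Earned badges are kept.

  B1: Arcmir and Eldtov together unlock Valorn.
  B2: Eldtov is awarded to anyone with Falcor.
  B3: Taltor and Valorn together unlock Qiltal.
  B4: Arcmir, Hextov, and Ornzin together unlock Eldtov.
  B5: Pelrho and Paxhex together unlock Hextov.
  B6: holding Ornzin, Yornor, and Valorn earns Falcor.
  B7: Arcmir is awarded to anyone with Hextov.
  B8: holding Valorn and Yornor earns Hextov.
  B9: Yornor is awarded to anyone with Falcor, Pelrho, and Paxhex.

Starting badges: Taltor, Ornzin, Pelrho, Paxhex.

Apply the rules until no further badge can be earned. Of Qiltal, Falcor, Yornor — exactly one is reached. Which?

With Pelrho and Paxhex, Hextov is earned (B5).
With Hextov, Arcmir is earned (B7).
With Arcmir, Hextov, and Ornzin, Eldtov is earned (B4).
With Arcmir and Eldtov, Valorn is earned (B1).
With Taltor and Valorn, Qiltal is earned (B3).
Yornor would need Falcor, Pelrho, and Paxhex (B9), but Falcor is never earned. Falcor would need Ornzin, Yornor, and Valorn (B6), but Yornor is never earned.

Qiltal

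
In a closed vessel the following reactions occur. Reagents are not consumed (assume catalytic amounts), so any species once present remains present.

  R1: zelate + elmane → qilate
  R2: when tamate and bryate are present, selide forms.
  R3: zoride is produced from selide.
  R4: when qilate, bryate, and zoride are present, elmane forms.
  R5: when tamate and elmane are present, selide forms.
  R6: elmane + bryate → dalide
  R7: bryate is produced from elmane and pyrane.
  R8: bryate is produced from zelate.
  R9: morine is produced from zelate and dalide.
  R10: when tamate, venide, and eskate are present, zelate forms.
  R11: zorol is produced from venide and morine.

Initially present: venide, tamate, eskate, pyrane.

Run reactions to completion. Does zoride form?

Yes

tamate, venide, and eskate present → zelate forms (R10).
zelate present → bryate forms (R8).
tamate and bryate present → selide forms (R2).
selide present → zoride forms (R3).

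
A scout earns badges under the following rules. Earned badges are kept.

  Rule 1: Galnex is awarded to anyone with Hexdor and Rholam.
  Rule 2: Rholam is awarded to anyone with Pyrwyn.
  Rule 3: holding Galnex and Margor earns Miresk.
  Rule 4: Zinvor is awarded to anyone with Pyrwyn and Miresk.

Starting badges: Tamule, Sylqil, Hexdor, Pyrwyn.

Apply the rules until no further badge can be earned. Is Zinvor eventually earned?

Zinvor would need Pyrwyn and Miresk (Rule 4), but Miresk is never earned.

No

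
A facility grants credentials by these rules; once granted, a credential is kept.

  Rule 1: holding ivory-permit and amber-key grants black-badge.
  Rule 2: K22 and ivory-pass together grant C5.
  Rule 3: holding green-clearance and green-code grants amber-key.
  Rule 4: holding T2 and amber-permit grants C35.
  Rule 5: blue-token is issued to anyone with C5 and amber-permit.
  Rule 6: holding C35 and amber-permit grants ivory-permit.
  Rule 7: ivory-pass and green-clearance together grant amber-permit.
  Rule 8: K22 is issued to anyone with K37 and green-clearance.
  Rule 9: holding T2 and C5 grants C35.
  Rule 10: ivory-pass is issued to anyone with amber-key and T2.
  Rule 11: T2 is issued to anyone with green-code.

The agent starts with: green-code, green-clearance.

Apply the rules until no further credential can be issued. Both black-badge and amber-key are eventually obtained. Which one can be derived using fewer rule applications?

amber-key

amber-key: Holding green-clearance and green-code grants amber-key (Rule 3). [1 rule application]
black-badge: Holding green-clearance and green-code grants amber-key (Rule 3). Holding green-code grants T2 (Rule 11). Holding amber-key and T2 grants ivory-pass (Rule 10). Holding ivory-pass and green-clearance grants amber-permit (Rule 7). Holding T2 and amber-permit grants C35 (Rule 4). Holding C35 and amber-permit grants ivory-permit (Rule 6). Holding ivory-permit and amber-key grants black-badge (Rule 1). [7 rule applications]
amber-key needs fewer.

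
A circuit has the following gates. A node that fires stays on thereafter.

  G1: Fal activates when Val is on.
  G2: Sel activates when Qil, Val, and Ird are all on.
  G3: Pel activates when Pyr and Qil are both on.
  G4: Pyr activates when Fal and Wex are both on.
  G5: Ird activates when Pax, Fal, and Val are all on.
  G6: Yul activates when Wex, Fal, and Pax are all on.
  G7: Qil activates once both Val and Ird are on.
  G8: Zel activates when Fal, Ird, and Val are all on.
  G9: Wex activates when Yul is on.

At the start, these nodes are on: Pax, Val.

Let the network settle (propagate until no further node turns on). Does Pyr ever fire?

Pyr would need Fal and Wex (G4), but Wex never turns on.

No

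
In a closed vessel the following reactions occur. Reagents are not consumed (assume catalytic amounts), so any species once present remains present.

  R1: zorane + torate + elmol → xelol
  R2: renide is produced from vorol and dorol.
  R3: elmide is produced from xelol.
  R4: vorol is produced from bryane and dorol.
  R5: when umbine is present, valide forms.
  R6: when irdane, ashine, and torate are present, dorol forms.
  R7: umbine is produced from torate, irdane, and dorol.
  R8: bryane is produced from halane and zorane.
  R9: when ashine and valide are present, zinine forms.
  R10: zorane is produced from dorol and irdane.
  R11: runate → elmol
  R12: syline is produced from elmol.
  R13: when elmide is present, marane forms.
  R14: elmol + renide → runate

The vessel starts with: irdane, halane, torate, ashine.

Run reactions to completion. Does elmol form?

elmol would need runate (R11), but runate never forms.

No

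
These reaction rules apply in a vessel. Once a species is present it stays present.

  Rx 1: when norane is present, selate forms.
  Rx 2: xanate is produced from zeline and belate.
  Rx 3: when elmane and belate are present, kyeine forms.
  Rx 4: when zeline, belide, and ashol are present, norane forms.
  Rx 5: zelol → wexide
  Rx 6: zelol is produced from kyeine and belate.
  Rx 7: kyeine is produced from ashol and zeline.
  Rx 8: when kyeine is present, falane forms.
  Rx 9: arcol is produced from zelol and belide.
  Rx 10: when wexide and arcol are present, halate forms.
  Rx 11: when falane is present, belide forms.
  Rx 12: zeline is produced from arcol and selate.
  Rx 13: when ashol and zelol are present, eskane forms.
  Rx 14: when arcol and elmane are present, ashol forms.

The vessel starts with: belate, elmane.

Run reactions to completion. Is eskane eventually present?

elmane and belate present → kyeine forms (Rx 3).
kyeine and belate present → zelol forms (Rx 6).
kyeine present → falane forms (Rx 8).
falane present → belide forms (Rx 11).
zelol and belide present → arcol forms (Rx 9).
arcol and elmane present → ashol forms (Rx 14).
ashol and zelol present → eskane forms (Rx 13).

Yes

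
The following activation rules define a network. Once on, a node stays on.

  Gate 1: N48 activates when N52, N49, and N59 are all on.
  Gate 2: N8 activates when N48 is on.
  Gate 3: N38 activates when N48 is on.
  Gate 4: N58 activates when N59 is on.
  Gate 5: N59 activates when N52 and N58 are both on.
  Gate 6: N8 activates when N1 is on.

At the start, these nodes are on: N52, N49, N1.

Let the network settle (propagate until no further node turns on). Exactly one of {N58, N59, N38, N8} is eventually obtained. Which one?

Gate 6: N1 on → N8 on.
N59 would need N52 and N58 (Gate 5), but N58 never turns on. N58 would need N59 (Gate 4), but N59 never turns on. N38 would need N48 (Gate 3), but N48 never turns on.

N8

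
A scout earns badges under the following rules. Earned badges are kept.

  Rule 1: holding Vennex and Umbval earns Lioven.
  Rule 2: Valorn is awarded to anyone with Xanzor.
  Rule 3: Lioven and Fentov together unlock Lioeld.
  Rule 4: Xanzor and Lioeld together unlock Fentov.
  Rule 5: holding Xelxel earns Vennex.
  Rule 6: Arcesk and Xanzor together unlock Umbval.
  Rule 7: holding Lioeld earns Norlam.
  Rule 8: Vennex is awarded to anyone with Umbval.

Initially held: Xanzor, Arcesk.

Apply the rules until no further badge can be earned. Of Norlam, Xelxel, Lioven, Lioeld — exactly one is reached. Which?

With Arcesk and Xanzor, Umbval is earned (Rule 6).
With Umbval, Vennex is earned (Rule 8).
With Vennex and Umbval, Lioven is earned (Rule 1).
No rule produces Xelxel, and it is not given. Norlam would need Lioeld (Rule 7), but Lioeld is never earned. Lioeld would need Lioven and Fentov (Rule 3), but Fentov is never earned.

Lioven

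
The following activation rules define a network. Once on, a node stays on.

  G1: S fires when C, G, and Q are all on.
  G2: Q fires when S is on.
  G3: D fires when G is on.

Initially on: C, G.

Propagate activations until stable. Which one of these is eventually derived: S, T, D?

D

G3: G on → D on.
S would need C, G, and Q (G1), but Q never turns on. No rule produces T, and it is not given.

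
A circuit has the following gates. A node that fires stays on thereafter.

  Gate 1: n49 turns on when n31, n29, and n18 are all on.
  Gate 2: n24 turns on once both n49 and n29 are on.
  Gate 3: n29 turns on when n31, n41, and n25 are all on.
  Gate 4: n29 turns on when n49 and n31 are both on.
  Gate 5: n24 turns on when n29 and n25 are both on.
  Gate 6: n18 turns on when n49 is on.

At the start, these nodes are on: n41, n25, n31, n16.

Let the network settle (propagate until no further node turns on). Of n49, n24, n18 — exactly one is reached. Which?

n31, n41, and n25 are on, so n29 turns on (Gate 3).
n29 and n25 are on, so n24 turns on (Gate 5).
n49 would need n31, n29, and n18 (Gate 1), but n18 never turns on. n18 would need n49 (Gate 6), but n49 never turns on.

n24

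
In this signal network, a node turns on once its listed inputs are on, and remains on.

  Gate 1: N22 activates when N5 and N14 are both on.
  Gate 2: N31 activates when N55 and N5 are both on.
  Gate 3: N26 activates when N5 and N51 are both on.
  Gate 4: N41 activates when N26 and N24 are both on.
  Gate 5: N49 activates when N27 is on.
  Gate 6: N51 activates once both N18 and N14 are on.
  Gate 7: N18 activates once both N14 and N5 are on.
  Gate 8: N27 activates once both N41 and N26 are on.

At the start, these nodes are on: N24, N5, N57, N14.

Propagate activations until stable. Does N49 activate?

N14 and N5 are on, so N18 activates (Gate 7).
Gate 6: N18 and N14 on → N51 on.
Gate 3: N5 and N51 on → N26 on.
N26 and N24 are on, so N41 activates (Gate 4).
N41 and N26 are on, so N27 activates (Gate 8).
N27 is on, so N49 activates (Gate 5).

Yes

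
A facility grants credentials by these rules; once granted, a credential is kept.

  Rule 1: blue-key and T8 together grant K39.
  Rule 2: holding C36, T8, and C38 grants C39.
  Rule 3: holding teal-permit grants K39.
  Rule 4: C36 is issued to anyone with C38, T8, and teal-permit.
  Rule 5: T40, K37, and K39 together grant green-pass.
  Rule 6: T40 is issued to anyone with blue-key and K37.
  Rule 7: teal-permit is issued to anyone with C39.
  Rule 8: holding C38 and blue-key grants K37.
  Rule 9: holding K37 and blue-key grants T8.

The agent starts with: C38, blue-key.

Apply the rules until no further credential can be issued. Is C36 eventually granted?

No

C36 would need C38, T8, and teal-permit (Rule 4), but teal-permit is never granted.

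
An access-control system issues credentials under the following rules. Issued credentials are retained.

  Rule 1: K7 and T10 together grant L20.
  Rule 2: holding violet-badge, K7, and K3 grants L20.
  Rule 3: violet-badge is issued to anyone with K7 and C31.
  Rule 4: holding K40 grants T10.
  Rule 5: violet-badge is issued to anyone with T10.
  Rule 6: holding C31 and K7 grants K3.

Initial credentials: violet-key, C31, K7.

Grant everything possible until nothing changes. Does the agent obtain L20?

Holding C31 and K7 grants K3 (Rule 6).
Holding K7 and C31 grants violet-badge (Rule 3).
Holding violet-badge, K7, and K3 grants L20 (Rule 2).

Yes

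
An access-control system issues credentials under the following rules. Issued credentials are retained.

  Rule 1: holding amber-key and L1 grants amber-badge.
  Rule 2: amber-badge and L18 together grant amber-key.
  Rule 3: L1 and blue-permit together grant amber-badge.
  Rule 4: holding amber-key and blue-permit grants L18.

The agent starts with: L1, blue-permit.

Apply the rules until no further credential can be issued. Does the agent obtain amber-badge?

Yes

Holding L1 and blue-permit grants amber-badge (Rule 3).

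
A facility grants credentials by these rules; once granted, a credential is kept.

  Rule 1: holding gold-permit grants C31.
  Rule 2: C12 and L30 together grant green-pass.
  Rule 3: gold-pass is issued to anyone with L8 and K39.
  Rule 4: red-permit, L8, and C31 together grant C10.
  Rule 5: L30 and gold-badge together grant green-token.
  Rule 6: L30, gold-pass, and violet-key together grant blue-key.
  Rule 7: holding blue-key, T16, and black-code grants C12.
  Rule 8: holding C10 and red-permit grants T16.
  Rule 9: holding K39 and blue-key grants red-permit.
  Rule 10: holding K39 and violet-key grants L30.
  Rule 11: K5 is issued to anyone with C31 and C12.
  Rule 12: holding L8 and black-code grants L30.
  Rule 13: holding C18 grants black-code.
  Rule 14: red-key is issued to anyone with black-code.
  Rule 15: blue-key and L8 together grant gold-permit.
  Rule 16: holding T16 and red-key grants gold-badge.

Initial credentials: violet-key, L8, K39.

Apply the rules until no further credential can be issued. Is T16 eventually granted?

Yes

Holding K39 and violet-key grants L30 (Rule 10).
Holding L8 and K39 grants gold-pass (Rule 3).
Holding L30, gold-pass, and violet-key grants blue-key (Rule 6).
Holding K39 and blue-key grants red-permit (Rule 9).
Holding blue-key and L8 grants gold-permit (Rule 15).
Holding gold-permit grants C31 (Rule 1).
Holding red-permit, L8, and C31 grants C10 (Rule 4).
Holding C10 and red-permit grants T16 (Rule 8).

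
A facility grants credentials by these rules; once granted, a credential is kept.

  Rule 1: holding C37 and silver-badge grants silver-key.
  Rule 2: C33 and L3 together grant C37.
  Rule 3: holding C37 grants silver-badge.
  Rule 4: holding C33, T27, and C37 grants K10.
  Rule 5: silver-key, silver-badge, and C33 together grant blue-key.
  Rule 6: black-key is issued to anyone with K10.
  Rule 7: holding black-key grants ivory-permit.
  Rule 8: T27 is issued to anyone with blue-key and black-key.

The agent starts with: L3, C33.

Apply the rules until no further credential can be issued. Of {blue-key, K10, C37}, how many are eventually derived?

2

Holding C33 and L3 grants C37 (Rule 2).
Holding C37 grants silver-badge (Rule 3).
Holding C37 and silver-badge grants silver-key (Rule 1).
Holding silver-key, silver-badge, and C33 grants blue-key (Rule 5).
blue-key: reached.
K10 would need C33, T27, and C37 (Rule 4), but T27 is never granted.
C37: reached.
Reached: blue-key and C37 — 2 of the 3.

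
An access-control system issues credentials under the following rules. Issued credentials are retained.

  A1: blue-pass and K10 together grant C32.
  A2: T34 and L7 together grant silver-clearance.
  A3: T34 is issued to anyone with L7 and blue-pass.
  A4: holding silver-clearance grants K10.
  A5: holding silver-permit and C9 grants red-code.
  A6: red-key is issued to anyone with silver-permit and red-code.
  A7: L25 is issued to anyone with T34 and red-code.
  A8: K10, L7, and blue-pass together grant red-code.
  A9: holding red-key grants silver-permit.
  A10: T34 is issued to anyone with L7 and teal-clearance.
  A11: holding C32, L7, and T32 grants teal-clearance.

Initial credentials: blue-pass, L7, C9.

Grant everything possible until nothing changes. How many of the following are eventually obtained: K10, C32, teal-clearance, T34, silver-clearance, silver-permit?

Holding L7 and blue-pass grants T34 (A3).
Holding T34 and L7 grants silver-clearance (A2).
Holding silver-clearance grants K10 (A4).
Holding blue-pass and K10 grants C32 (A1).
K10: reached.
C32: reached.
teal-clearance would need C32, L7, and T32 (A11), but T32 is never granted.
T34: reached.
silver-clearance: reached.
silver-permit would need red-key (A9), but red-key is never granted.
Reached: K10, C32, T34, and silver-clearance — 4 of the 6.

4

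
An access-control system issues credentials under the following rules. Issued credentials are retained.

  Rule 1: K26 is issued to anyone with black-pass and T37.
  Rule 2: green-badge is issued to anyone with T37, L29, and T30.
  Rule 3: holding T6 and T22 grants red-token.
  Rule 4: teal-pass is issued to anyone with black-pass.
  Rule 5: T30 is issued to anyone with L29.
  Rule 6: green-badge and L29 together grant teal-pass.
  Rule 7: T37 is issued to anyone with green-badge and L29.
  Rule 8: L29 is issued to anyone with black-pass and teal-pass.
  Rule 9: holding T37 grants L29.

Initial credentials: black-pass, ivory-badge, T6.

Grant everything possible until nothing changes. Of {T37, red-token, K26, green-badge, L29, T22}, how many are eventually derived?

Holding black-pass grants teal-pass (Rule 4).
Holding black-pass and teal-pass grants L29 (Rule 8).
T37 would need green-badge and L29 (Rule 7), but green-badge is never granted.
red-token would need T6 and T22 (Rule 3), but T22 is never granted.
K26 would need black-pass and T37 (Rule 1), but T37 is never granted.
green-badge would need T37, L29, and T30 (Rule 2), but T37 is never granted.
L29: reached.
No rule produces T22, and it is not given.
Reached: L29 — 1 of the 6.

1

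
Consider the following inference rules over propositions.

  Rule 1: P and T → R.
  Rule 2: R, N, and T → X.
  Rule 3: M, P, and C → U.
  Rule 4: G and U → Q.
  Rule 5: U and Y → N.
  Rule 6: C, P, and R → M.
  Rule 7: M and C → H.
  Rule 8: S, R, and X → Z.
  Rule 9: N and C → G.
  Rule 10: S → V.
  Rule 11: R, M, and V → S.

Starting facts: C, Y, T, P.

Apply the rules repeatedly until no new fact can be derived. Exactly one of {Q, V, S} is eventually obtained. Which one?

From P and T, Rule 1 gives R.
C, P, and R hold, so M follows (Rule 6).
From M, P, and C, Rule 3 gives U.
U and Y hold, so N follows (Rule 5).
From N and C, Rule 9 gives G.
From G and U, Rule 4 gives Q.
V would need S (Rule 10), but S is never established. S would need R, M, and V (Rule 11), but V is never established.

Q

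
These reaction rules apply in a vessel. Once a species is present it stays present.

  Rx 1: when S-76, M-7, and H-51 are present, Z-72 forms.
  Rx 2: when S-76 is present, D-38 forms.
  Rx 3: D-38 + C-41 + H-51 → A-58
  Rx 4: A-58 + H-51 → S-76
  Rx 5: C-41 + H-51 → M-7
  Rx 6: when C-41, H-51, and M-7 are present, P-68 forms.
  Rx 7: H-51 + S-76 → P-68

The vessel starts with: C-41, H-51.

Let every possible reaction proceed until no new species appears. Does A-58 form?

A-58 would need D-38, C-41, and H-51 (Rx 3), but D-38 never forms.

No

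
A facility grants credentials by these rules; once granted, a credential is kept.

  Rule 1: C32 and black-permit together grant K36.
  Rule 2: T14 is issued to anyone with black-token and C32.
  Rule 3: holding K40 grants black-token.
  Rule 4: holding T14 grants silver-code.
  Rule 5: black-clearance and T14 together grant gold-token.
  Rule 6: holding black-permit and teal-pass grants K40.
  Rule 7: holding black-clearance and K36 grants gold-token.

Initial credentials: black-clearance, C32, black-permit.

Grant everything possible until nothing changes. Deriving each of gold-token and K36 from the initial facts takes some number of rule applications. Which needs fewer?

K36

K36: Holding C32 and black-permit grants K36 (Rule 1). [1 rule application]
gold-token: Holding C32 and black-permit grants K36 (Rule 1). Holding black-clearance and K36 grants gold-token (Rule 7). [2 rule applications]
K36 needs fewer.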